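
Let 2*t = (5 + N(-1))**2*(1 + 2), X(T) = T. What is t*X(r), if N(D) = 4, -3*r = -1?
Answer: 81/2 ≈ 40.500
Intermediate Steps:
r = 1/3 (r = -1/3*(-1) = 1/3 ≈ 0.33333)
t = 243/2 (t = ((5 + 4)**2*(1 + 2))/2 = (9**2*3)/2 = (81*3)/2 = (1/2)*243 = 243/2 ≈ 121.50)
t*X(r) = (243/2)*(1/3) = 81/2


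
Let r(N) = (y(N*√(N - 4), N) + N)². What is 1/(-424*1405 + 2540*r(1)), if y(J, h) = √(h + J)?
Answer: -1/(595720 - 2540*(1 + √(1 + I*√3))²) ≈ -1.7108e-6 - 2.3394e-8*I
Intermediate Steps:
y(J, h) = √(J + h)
r(N) = (N + √(N + N*√(-4 + N)))² (r(N) = (√(N*√(N - 4) + N) + N)² = (√(N*√(-4 + N) + N) + N)² = (√(N + N*√(-4 + N)) + N)² = (N + √(N + N*√(-4 + N)))²)
1/(-424*1405 + 2540*r(1)) = 1/(-424*1405 + 2540*(1 + √(1*(1 + √(-4 + 1))))²) = 1/(-595720 + 2540*(1 + √(1*(1 + √(-3))))²) = 1/(-595720 + 2540*(1 + √(1*(1 + I*√3)))²) = 1/(-595720 + 2540*(1 + √(1 + I*√3))²)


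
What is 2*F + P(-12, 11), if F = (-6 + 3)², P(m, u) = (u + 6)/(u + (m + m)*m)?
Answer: 5399/299 ≈ 18.057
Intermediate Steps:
P(m, u) = (6 + u)/(u + 2*m²) (P(m, u) = (6 + u)/(u + (2*m)*m) = (6 + u)/(u + 2*m²))
F = 9 (F = (-3)² = 9)
2*F + P(-12, 11) = 2*9 + (6 + 11)/(11 + 2*(-12)²) = 18 + 17/(11 + 2*144) = 18 + 17/(11 + 288) = 18 + 17/299 = 5399/299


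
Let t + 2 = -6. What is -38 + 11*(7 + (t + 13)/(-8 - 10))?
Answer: 647/18 ≈ 35.944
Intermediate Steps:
t = -8 (t = -2 - 6 = -8)
-38 + 11*(7 + (t + 13)/(-8 - 10)) = -38 + 11*(7 + (-8 + 13)/(-8 - 10)) = -38 + 11*(7 + 5/(-18)) = -38 + 11*(7 + 5*(-1/18)) = -38 + 11*(7 - 5/18) = -38 + 11*(121/18) = -38 + 1331/18 = 647/18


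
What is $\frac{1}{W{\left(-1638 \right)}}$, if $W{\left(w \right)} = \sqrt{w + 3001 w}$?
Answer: $- \frac{i \sqrt{136591}}{819546} \approx - 0.00045096 i$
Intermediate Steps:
$W{\left(w \right)} = \sqrt{3002} \sqrt{w}$ ($W{\left(w \right)} = \sqrt{3002 w} = \sqrt{3002} \sqrt{w}$)
$\frac{1}{W{\left(-1638 \right)}} = \frac{1}{\sqrt{3002} \sqrt{-1638}} = \frac{1}{\sqrt{3002} \cdot 3 i \sqrt{182}} = \frac{1}{6 i \sqrt{136591}} = - \frac{i \sqrt{136591}}{819546}$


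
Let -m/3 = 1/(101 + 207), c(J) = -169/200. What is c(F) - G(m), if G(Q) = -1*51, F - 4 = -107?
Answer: 10031/200 ≈ 50.155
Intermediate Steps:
F = -103 (F = 4 - 107 = -103)
c(J) = -169/200 (c(J) = -169*1/200 = -169/200)
m = -3/308 (m = -3/(101 + 207) = -3/308 ≈ -0.0097403)
G(Q) = -51
c(F) - G(m) = -169/200 - 1*(-51) = -169/200 + 51 = 10031/200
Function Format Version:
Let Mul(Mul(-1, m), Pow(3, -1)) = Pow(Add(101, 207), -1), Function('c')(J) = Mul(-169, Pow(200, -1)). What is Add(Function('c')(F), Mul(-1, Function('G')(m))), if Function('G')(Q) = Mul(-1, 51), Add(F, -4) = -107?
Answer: Rational(10031, 200) ≈ 50.155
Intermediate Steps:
F = -103 (F = Add(4, -107) = -103)
Function('c')(J) = Rational(-169, 200) (Function('c')(J) = Mul(-169, Rational(1, 200)) = Rational(-169, 200))
m = Rational(-3, 308) (m = Mul(-3, Pow(Add(101, 207), -1)) = Mul(-3, Pow(308, -1)) = Mul(-3, Rational(1, 308)) = Rational(-3, 308) ≈ -0.0097403)
Function('G')(Q) = -51
Add(Function('c')(F), Mul(-1, Function('G')(m))) = Add(Rational(-169, 200), Mul(-1, -51)) = Add(Rational(-169, 200), 51) = Rational(10031, 200)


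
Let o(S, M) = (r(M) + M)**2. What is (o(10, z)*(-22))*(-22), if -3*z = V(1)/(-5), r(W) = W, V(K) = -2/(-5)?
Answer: 7744/5625 ≈ 1.3767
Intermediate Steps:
V(K) = 2/5 (V(K) = -2*(-1/5) = 2/5)
z = 2/75 (z = -2/(15*(-5)) = -2*(-1)/(15*5) = -1/3*(-2/25) = 2/75 ≈ 0.026667)
o(S, M) = 4*M**2 (o(S, M) = (M + M)**2 = (2*M)**2 = 4*M**2)
(o(10, z)*(-22))*(-22) = ((4*(2/75)**2)*(-22))*(-22) = ((4*(4/5625))*(-22))*(-22) = ((16/5625)*(-22))*(-22) = -352/5625*(-22) = 7744/5625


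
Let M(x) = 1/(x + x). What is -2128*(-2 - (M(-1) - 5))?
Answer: -7448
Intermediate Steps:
M(x) = 1/(2*x)
-2128*(-2 - (M(-1) - 5)) = -2128*(-2 - ((½)/(-1) - 5)) = -2128*(-2 - ((½)*(-1) - 5)) = -2128*(-2 - (-½ - 5)) = -2128*(-2 - 1*(-11/2)) = -2128*(-2 + 11/2) = -2128*7/2 = -7448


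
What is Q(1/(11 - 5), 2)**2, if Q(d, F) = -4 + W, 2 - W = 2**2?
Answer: 36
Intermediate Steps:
W = -2 (W = 2 - 1*2**2 = 2 - 1*4 = 2 - 4 = -2)
Q(d, F) = -6 (Q(d, F) = -4 - 2 = -6)
Q(1/(11 - 5), 2)**2 = (-6)**2 = 36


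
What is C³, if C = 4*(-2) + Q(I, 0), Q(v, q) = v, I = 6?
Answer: -8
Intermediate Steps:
C = -2 (C = 4*(-2) + 6 = -8 + 6 = -2)
C³ = (-2)³ = -8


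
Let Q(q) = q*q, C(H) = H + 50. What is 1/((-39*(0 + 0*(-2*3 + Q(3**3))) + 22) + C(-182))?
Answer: -1/110 ≈ -0.0090909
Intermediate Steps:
C(H) = 50 + H
Q(q) = q**2
1/((-39*(0 + 0*(-2*3 + Q(3**3))) + 22) + C(-182)) = 1/((-39*(0 + 0*(-2*3 + (3**3)**2)) + 22) + (50 - 182)) = 1/((-39*(0 + 0*(-6 + 27**2)) + 22) - 132) = 1/((-39*(0 + 0*(-6 + 729)) + 22) - 132) = 1/((-39*(0 + 0*723) + 22) - 132) = 1/((-39*(0 + 0) + 22) - 132) = 1/((-39*0 + 22) - 132) = 1/((0 + 22) - 132) = 1/(22 - 132) = 1/(-110) = -1/110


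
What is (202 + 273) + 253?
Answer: 728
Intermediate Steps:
(202 + 273) + 253 = 475 + 253 = 728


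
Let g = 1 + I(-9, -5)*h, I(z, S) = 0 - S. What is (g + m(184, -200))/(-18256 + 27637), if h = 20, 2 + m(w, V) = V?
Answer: -101/9381 ≈ -0.010766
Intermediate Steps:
I(z, S) = -S
m(w, V) = -2 + V
g = 101 (g = 1 - 1*(-5)*20 = 1 + 5*20 = 1 + 100 = 101)
(g + m(184, -200))/(-18256 + 27637) = (101 + (-2 - 200))/(-18256 + 27637) = (101 - 202)/9381 = -101*1/9381 = -101/9381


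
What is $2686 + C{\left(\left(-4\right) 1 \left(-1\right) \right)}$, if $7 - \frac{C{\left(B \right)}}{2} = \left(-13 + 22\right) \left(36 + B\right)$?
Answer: $1980$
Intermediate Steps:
$C{\left(B \right)} = -634 - 18 B$ ($C{\left(B \right)} = 14 - 2 \left(-13 + 22\right) \left(36 + B\right) = 14 - 2 \cdot 9 \left(36 + B\right) = 14 - 2 \left(324 + 9 B\right) = 14 - \left(648 + 18 B\right) = -634 - 18 B$)
$2686 + C{\left(\left(-4\right) 1 \left(-1\right) \right)} = 2686 - \left(634 + 18 \left(-4\right) 1 \left(-1\right)\right) = 2686 - \left(634 + 18 \left(\left(-4\right) \left(-1\right)\right)\right) = 2686 - 706 = 1980$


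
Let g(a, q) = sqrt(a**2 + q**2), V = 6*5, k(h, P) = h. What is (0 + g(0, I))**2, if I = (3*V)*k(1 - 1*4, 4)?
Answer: 72900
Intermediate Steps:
V = 30
I = -270 (I = (3*30)*(1 - 1*4) = 90*(1 - 4) = 90*(-3) = -270)
(0 + g(0, I))**2 = (0 + sqrt(0**2 + (-270)**2))**2 = (0 + sqrt(0 + 72900))**2 = (0 + sqrt(72900))**2 = (0 + 270)**2 = 270**2 = 72900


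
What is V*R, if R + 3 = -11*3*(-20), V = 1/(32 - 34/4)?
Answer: 1314/47 ≈ 27.957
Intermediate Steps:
V = 2/47 (V = 1/(32 - 34*¼) = 1/(32 - 17/2) = 1/(47/2) = 2/47 ≈ 0.042553)
R = 657 (R = -3 - 11*3*(-20) = -3 - 33*(-20) = -3 + 660 = 657)
V*R = (2/47)*657 = 1314/47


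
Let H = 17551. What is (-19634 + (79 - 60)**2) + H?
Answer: -1722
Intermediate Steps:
(-19634 + (79 - 60)**2) + H = (-19634 + (79 - 60)**2) + 17551 = (-19634 + 19**2) + 17551 = (-19634 + 361) + 17551 = -19273 + 17551 = -1722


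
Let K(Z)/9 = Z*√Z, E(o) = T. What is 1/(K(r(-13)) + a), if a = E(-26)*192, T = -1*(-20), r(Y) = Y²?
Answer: 1/23613 ≈ 4.2350e-5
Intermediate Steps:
T = 20
E(o) = 20
a = 3840 (a = 20*192 = 3840)
K(Z) = 9*Z^(3/2) (K(Z) = 9*(Z*√Z) = 9*Z^(3/2))
1/(K(r(-13)) + a) = 1/(9*((-13)²)^(3/2) + 3840) = 1/(9*169^(3/2) + 3840) = 1/(9*2197 + 3840) = 1/(19773 + 3840) = 1/23613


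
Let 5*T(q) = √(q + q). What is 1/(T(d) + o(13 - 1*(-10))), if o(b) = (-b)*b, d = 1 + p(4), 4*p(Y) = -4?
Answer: -1/529 ≈ -0.0018904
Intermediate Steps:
p(Y) = -1 (p(Y) = (¼)*(-4) = -1)
d = 0 (d = 1 - 1 = 0)
T(q) = √2*√q/5 (T(q) = √(q + q)/5 = √(2*q)/5 = (√2*√q)/5 = √2*√q/5)
o(b) = -b²
1/(T(d) + o(13 - 1*(-10))) = 1/(√2*√0/5 - (13 - 1*(-10))²) = 1/((⅕)*√2*0 - (13 + 10)²) = 1/(0 - 1*23²) = 1/(0 - 1*529) = 1/(0 - 529) = 1/(-529) = -1/529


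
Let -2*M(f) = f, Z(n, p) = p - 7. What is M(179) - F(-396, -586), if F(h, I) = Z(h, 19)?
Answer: -203/2 ≈ -101.50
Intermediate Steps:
Z(n, p) = -7 + p
F(h, I) = 12 (F(h, I) = -7 + 19 = 12)
M(f) = -f/2
M(179) - F(-396, -586) = -½*179 - 1*12 = -179/2 - 12 = -203/2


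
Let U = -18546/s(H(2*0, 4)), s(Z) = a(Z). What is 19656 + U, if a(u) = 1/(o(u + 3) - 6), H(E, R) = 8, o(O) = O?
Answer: -73074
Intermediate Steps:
a(u) = 1/(-3 + u) (a(u) = 1/((u + 3) - 6) = 1/((3 + u) - 6) = 1/(-3 + u))
s(Z) = 1/(-3 + Z)
U = -92730 (U = -18546/(1/(-3 + 8)) = -18546/(1/5) = -18546/⅕ = -18546*5 = -92730)
19656 + U = 19656 - 92730 = -73074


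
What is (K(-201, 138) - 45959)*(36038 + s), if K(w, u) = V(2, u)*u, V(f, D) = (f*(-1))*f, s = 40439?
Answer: -3557021747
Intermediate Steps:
V(f, D) = -f**2 (V(f, D) = (-f)*f = -f**2)
K(w, u) = -4*u (K(w, u) = (-1*2**2)*u = (-1*4)*u = -4*u)
(K(-201, 138) - 45959)*(36038 + s) = (-4*138 - 45959)*(36038 + 40439) = (-552 - 45959)*76477 = -46511*76477 = -3557021747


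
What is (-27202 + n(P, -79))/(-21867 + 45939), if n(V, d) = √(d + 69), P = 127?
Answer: -13601/12036 + I*√10/24072 ≈ -1.13 + 0.00013137*I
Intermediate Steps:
n(V, d) = √(69 + d)
(-27202 + n(P, -79))/(-21867 + 45939) = (-27202 + √(69 - 79))/(-21867 + 45939) = (-27202 + √(-10))/24072 = (-27202 + I*√10)*(1/24072) = -13601/12036 + I*√10/24072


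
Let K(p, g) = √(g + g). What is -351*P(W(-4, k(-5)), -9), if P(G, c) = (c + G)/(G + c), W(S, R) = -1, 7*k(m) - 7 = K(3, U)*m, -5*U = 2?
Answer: -351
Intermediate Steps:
U = -⅖ (U = -⅕*2 = -⅖ ≈ -0.40000)
K(p, g) = √2*√g (K(p, g) = √(2*g) = √2*√g)
k(m) = 1 + 2*I*m*√5/35 (k(m) = 1 + ((√2*√(-⅖))*m)/7 = 1 + ((√2*(I*√10/5))*m)/7 = 1 + ((2*I*√5/5)*m)/7 = 1 + (2*I*m*√5/5)/7 = 1 + 2*I*m*√5/35)
P(G, c) = 1 (P(G, c) = (G + c)/(G + c) = 1)
-351*P(W(-4, k(-5)), -9) = -351*1 = -351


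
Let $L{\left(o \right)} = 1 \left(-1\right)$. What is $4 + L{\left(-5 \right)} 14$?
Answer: $-10$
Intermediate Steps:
$L{\left(o \right)} = -1$
$4 + L{\left(-5 \right)} 14 = 4 - 14 = -10$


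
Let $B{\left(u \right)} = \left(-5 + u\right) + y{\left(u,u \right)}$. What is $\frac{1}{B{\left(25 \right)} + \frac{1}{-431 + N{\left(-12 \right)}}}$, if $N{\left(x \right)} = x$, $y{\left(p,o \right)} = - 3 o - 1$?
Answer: $- \frac{443}{24809} \approx -0.017856$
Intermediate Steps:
$y{\left(p,o \right)} = -1 - 3 o$
$B{\left(u \right)} = -6 - 2 u$ ($B{\left(u \right)} = \left(-5 + u\right) - \left(1 + 3 u\right) = -6 - 2 u$)
$\frac{1}{B{\left(25 \right)} + \frac{1}{-431 + N{\left(-12 \right)}}} = \frac{1}{\left(-6 - 50\right) + \frac{1}{-431 - 12}} = \frac{1}{\left(-6 - 50\right) + \frac{1}{-443}} = \frac{1}{-56 - \frac{1}{443}} = \frac{1}{- \frac{24809}{443}} = - \frac{443}{24809}$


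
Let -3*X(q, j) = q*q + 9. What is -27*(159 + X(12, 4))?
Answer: -2916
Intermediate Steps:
X(q, j) = -3 - q**2/3 (X(q, j) = -(q*q + 9)/3 = -(q**2 + 9)/3 = -(9 + q**2)/3 = -3 - q**2/3)
-27*(159 + X(12, 4)) = -27*(159 + (-3 - 1/3*12**2)) = -27*(159 + (-3 - 1/3*144)) = -27*(159 + (-3 - 48)) = -27*(159 - 51) = -27*108 = -2916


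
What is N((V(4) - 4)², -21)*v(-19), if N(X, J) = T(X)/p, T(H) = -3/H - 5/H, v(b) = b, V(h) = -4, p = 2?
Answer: 19/16 ≈ 1.1875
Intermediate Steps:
T(H) = -8/H
N(X, J) = -4/X (N(X, J) = -8/X/2 = -8/X*(½) = -4/X)
N((V(4) - 4)², -21)*v(-19) = -4/(-4 - 4)²*(-19) = -4/((-8)²)*(-19) = -4/64*(-19) = -4*1/64*(-19) = -1/16*(-19) = 19/16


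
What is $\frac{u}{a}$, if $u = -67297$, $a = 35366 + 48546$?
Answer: $- \frac{67297}{83912} \approx -0.802$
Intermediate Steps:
$a = 83912$
$\frac{u}{a} = - \frac{67297}{83912}$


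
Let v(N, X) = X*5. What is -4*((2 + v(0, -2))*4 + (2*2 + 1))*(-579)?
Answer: -62532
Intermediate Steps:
v(N, X) = 5*X
-4*((2 + v(0, -2))*4 + (2*2 + 1))*(-579) = -4*((2 + 5*(-2))*4 + (2*2 + 1))*(-579) = -4*((2 - 10)*4 + (4 + 1))*(-579) = -4*(-8*4 + 5)*(-579) = -4*(-32 + 5)*(-579) = -4*(-27)*(-579) = 108*(-579) = -62532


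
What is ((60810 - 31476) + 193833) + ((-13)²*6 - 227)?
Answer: 223954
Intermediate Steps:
((60810 - 31476) + 193833) + ((-13)²*6 - 227) = (29334 + 193833) + (169*6 - 227) = 223167 + (1014 - 227) = 223167 + 787 = 223954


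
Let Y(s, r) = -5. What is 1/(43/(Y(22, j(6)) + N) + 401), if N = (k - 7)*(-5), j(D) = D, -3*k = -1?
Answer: 85/34214 ≈ 0.0024844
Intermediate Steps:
k = 1/3 (k = -1/3*(-1) = 1/3 ≈ 0.33333)
N = 100/3 (N = (1/3 - 7)*(-5) = -20/3*(-5) = 100/3 ≈ 33.333)
1/(43/(Y(22, j(6)) + N) + 401) = 1/(43/(-5 + 100/3) + 401) = 1/(43/(85/3) + 401) = 1/(43*(3/85) + 401) = 1/(129/85 + 401) = 1/(34214/85) = 85/34214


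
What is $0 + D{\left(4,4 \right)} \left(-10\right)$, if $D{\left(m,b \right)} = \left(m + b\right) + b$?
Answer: $-120$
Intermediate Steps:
$D{\left(m,b \right)} = m + 2 b$ ($D{\left(m,b \right)} = \left(b + m\right) + b = m + 2 b$)
$0 + D{\left(4,4 \right)} \left(-10\right) = 0 + \left(4 + 2 \cdot 4\right) \left(-10\right) = 0 + \left(4 + 8\right) \left(-10\right) = 0 + 12 \left(-10\right) = 0 - 120 = -120$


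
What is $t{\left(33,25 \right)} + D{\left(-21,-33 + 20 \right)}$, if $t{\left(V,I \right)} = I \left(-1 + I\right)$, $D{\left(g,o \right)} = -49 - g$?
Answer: $572$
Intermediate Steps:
$t{\left(33,25 \right)} + D{\left(-21,-33 + 20 \right)} = 25 \left(-1 + 25\right) - 28 = 25 \cdot 24 + \left(-49 + 21\right) = 600 - 28 = 572$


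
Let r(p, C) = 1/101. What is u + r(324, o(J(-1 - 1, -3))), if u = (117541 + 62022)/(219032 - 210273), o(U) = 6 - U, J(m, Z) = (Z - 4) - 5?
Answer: 18144622/884659 ≈ 20.510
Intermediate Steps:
J(m, Z) = -9 + Z (J(m, Z) = (-4 + Z) - 5 = -9 + Z)
r(p, C) = 1/101
u = 179563/8759 ≈ 20.500
u + r(324, o(J(-1 - 1, -3))) = 179563/8759 + 1/101 = 18144622/884659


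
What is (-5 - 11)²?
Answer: 256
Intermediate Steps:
(-5 - 11)² = (-16)² = 256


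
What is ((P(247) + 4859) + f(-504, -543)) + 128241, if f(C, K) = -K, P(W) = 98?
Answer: 133741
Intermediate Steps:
((P(247) + 4859) + f(-504, -543)) + 128241 = ((98 + 4859) - 1*(-543)) + 128241 = (4957 + 543) + 128241 = 5500 + 128241 = 133741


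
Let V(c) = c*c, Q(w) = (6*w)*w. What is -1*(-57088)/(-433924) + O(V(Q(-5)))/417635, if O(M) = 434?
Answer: -5913405966/45305462435 ≈ -0.13052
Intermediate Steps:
Q(w) = 6*w²
V(c) = c²
-1*(-57088)/(-433924) + O(V(Q(-5)))/417635 = -1*(-57088)/(-433924) + 434/417635 = 57088*(-1/433924) + 434*(1/417635) = -14272/108481 + 434/417635 = -5913405966/45305462435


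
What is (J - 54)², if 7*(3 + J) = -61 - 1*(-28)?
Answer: 186624/49 ≈ 3808.7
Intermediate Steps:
J = -54/7 (J = -3 + (-61 - 1*(-28))/7 = -3 + (-61 + 28)/7 = -3 + (⅐)*(-33) = -3 - 33/7 = -54/7 ≈ -7.7143)
(J - 54)² = (-54/7 - 54)² = (-432/7)² = 186624/49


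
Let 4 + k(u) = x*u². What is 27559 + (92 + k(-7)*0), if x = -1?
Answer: 27651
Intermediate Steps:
k(u) = -4 - u²
27559 + (92 + k(-7)*0) = 27559 + (92 + (-4 - 1*(-7)²)*0) = 27559 + (92 + (-4 - 1*49)*0) = 27559 + (92 + (-4 - 49)*0) = 27559 + (92 - 53*0) = 27559 + (92 + 0) = 27559 + 92 = 27651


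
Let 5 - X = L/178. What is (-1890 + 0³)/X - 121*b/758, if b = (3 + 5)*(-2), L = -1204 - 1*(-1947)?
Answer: -6064804/2653 ≈ -2286.0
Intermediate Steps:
L = 743 (L = -1204 + 1947 = 743)
b = -16 (b = 8*(-2) = -16)
X = 147/178 (X = 5 - 743/178 = 147/178 ≈ 0.82584)
(-1890 + 0³)/X - 121*b/758 = (-1890 + 0³)/(147/178) - 121*(-16)/758 = (-1890 + 0)*(178/147) + 1936*(1/758) = -1890*178/147 + 968/379 = -16020/7 + 968/379 = -6064804/2653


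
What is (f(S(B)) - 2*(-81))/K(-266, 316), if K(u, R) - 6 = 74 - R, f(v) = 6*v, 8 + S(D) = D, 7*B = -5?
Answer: -192/413 ≈ -0.46489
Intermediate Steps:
B = -5/7 (B = (⅐)*(-5) = -5/7 ≈ -0.71429)
S(D) = -8 + D
K(u, R) = 80 - R (K(u, R) = 6 + (74 - R) = 80 - R)
(f(S(B)) - 2*(-81))/K(-266, 316) = (6*(-8 - 5/7) - 2*(-81))/(80 - 1*316) = (6*(-61/7) + 162)/(80 - 316) = (-366/7 + 162)/(-236) = (768/7)*(-1/236) = -192/413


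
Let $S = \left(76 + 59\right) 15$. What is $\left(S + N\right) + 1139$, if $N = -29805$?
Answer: $-26641$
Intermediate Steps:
$S = 2025$ ($S = 135 \cdot 15 = 2025$)
$\left(S + N\right) + 1139 = \left(2025 - 29805\right) + 1139 = -27780 + 1139 = -26641$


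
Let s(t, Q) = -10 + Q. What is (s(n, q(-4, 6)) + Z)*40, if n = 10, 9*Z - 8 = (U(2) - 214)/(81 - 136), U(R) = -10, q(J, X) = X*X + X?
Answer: 132032/99 ≈ 1333.7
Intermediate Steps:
q(J, X) = X + X² (q(J, X) = X² + X = X + X²)
Z = 664/495 (Z = 8/9 + ((-10 - 214)/(81 - 136))/9 = 8/9 + (-224/(-55))/9 = 8/9 + (-224*(-1/55))/9 = 8/9 + (⅑)*(224/55) = 8/9 + 224/495 = 664/495 ≈ 1.3414)
(s(n, q(-4, 6)) + Z)*40 = ((-10 + 6*(1 + 6)) + 664/495)*40 = ((-10 + 6*7) + 664/495)*40 = ((-10 + 42) + 664/495)*40 = (32 + 664/495)*40 = (16504/495)*40 = 132032/99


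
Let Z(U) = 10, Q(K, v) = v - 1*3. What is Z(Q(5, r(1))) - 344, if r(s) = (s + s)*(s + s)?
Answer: -334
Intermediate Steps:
r(s) = 4*s**2 (r(s) = (2*s)*(2*s) = 4*s**2)
Q(K, v) = -3 + v (Q(K, v) = v - 3 = -3 + v)
Z(Q(5, r(1))) - 344 = 10 - 344 = -334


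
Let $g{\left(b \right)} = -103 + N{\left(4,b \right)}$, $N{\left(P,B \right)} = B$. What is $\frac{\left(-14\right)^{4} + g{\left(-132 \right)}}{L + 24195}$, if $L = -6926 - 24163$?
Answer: $- \frac{12727}{2298} \approx -5.5383$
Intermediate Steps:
$L = -31089$
$g{\left(b \right)} = -103 + b$
$\frac{\left(-14\right)^{4} + g{\left(-132 \right)}}{L + 24195} = \frac{\left(-14\right)^{4} - 235}{-31089 + 24195} = \frac{38416 - 235}{-6894} = 38181 \left(- \frac{1}{6894}\right) = - \frac{12727}{2298}$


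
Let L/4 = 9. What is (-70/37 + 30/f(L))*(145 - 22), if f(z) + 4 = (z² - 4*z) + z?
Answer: -135915/592 ≈ -229.59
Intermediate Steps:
L = 36 (L = 4*9 = 36)
f(z) = -4 + z² - 3*z (f(z) = -4 + ((z² - 4*z) + z) = -4 + (z² - 3*z) = -4 + z² - 3*z)
(-70/37 + 30/f(L))*(145 - 22) = (-70/37 + 30/(-4 + 36² - 3*36))*(145 - 22) = (-70*1/37 + 30/(-4 + 1296 - 108))*123 = (-70/37 + 30/1184)*123 = (-70/37 + 30*(1/1184))*123 = (-70/37 + 15/592)*123 = -1105/592*123 = -135915/592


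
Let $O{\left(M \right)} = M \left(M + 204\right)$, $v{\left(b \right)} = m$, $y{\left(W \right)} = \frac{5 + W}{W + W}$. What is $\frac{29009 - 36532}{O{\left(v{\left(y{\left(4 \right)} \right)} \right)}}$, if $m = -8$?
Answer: $\frac{7523}{1568} \approx 4.7978$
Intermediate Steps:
$y{\left(W \right)} = \frac{5 + W}{2 W}$
$v{\left(b \right)} = -8$
$O{\left(M \right)} = M \left(204 + M\right)$
$\frac{29009 - 36532}{O{\left(v{\left(y{\left(4 \right)} \right)} \right)}} = \frac{29009 - 36532}{\left(-8\right) \left(204 - 8\right)} = \frac{29009 - 36532}{\left(-8\right) 196} = - \frac{7523}{-1568} = \left(-7523\right) \left(- \frac{1}{1568}\right) = \frac{7523}{1568}$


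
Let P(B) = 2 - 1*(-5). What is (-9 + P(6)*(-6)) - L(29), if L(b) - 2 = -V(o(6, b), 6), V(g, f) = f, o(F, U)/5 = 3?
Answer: -47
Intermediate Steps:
o(F, U) = 15 (o(F, U) = 5*3 = 15)
P(B) = 7 (P(B) = 2 + 5 = 7)
L(b) = -4 (L(b) = 2 - 1*6 = 2 - 6 = -4)
(-9 + P(6)*(-6)) - L(29) = (-9 + 7*(-6)) - 1*(-4) = (-9 - 42) + 4 = -51 + 4 = -47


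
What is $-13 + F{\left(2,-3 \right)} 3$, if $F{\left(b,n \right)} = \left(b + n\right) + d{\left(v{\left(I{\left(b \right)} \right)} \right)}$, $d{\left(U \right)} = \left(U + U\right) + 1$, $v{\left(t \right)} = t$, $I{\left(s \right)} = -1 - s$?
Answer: $-31$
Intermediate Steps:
$d{\left(U \right)} = 1 + 2 U$ ($d{\left(U \right)} = 2 U + 1 = 1 + 2 U$)
$F{\left(b,n \right)} = -1 + n - b$ ($F{\left(b,n \right)} = \left(b + n\right) + \left(1 + 2 \left(-1 - b\right)\right) = \left(b + n\right) + \left(1 - \left(2 + 2 b\right)\right) = \left(b + n\right) - \left(1 + 2 b\right) = -1 + n - b$)
$-13 + F{\left(2,-3 \right)} 3 = -13 + \left(-1 - 3 - 2\right) 3 = -13 - 18 = -31$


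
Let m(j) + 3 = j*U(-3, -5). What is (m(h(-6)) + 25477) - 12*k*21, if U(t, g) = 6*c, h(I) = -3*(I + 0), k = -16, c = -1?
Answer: 29398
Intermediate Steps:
h(I) = -3*I
U(t, g) = -6 (U(t, g) = 6*(-1) = -6)
m(j) = -3 - 6*j (m(j) = -3 + j*(-6) = -3 - 6*j)
(m(h(-6)) + 25477) - 12*k*21 = ((-3 - (-18)*(-6)) + 25477) - 12*(-16)*21 = ((-3 - 6*18) + 25477) + 192*21 = ((-3 - 108) + 25477) + 4032 = (-111 + 25477) + 4032 = 25366 + 4032 = 29398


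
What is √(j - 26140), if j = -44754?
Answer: I*√70894 ≈ 266.26*I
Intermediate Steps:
√(j - 26140) = √(-44754 - 26140) = √(-70894) = I*√70894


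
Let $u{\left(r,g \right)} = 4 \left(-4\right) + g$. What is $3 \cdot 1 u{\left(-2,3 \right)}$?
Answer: $-39$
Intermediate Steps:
$u{\left(r,g \right)} = -16 + g$
$3 \cdot 1 u{\left(-2,3 \right)} = 3 \cdot 1 \left(-16 + 3\right) = 3 \left(-13\right) = -39$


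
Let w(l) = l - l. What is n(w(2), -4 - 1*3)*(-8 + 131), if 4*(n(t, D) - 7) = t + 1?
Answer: 3567/4 ≈ 891.75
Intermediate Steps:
w(l) = 0
n(t, D) = 29/4 + t/4 (n(t, D) = 7 + (t + 1)/4 = 7 + (1 + t)/4 = 7 + (¼ + t/4) = 29/4 + t/4)
n(w(2), -4 - 1*3)*(-8 + 131) = (29/4 + (¼)*0)*(-8 + 131) = (29/4 + 0)*123 = (29/4)*123 = 3567/4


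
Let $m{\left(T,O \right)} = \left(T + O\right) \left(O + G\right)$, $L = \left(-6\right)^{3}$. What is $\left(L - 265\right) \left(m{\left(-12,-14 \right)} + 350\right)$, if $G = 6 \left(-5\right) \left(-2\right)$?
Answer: $406926$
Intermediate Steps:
$L = -216$
$G = 60$ ($G = \left(-30\right) \left(-2\right) = 60$)
$m{\left(T,O \right)} = \left(60 + O\right) \left(O + T\right)$ ($m{\left(T,O \right)} = \left(T + O\right) \left(O + 60\right) = \left(O + T\right) \left(60 + O\right) = \left(60 + O\right) \left(O + T\right)$)
$\left(L - 265\right) \left(m{\left(-12,-14 \right)} + 350\right) = \left(-216 - 265\right) \left(\left(\left(-14\right)^{2} + 60 \left(-14\right) + 60 \left(-12\right) - -168\right) + 350\right) = - 481 \left(\left(196 - 840 - 720 + 168\right) + 350\right) = - 481 \left(-1196 + 350\right) = \left(-481\right) \left(-846\right) = 406926$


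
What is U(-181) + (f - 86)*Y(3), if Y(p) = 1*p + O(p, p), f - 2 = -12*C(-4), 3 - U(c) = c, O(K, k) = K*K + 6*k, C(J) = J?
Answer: -896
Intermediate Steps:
O(K, k) = K² + 6*k
U(c) = 3 - c
f = 50 (f = 2 - 12*(-4) = 2 + 48 = 50)
Y(p) = p² + 7*p (Y(p) = 1*p + (p² + 6*p) = p + (p² + 6*p) = p² + 7*p)
U(-181) + (f - 86)*Y(3) = (3 - 1*(-181)) + (50 - 86)*(3*(7 + 3)) = (3 + 181) - 108*10 = 184 - 36*30 = 184 - 1080 = -896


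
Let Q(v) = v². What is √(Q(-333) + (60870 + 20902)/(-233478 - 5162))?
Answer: √98671931984755/29830 ≈ 333.00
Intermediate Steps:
√(Q(-333) + (60870 + 20902)/(-233478 - 5162)) = √((-333)² + (60870 + 20902)/(-233478 - 5162)) = √(110889 + 81772/(-238640)) = √(110889 + 81772*(-1/238640)) = √(110889 - 20443/59660) = √(6615617297/59660) = √98671931984755/29830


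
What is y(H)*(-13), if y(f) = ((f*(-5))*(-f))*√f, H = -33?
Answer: -70785*I*√33 ≈ -4.0663e+5*I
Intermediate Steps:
y(f) = 5*f^(5/2) (y(f) = ((-5*f)*(-f))*√f = (5*f²)*√f = 5*f^(5/2))
y(H)*(-13) = (5*(-33)^(5/2))*(-13) = (5*(1089*I*√33))*(-13) = (5445*I*√33)*(-13) = -70785*I*√33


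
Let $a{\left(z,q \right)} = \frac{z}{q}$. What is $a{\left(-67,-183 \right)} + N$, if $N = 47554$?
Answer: $\frac{8702449}{183} \approx 47554.0$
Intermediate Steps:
$a{\left(-67,-183 \right)} + N = - \frac{67}{-183} + 47554 = \left(-67\right) \left(- \frac{1}{183}\right) + 47554 = \frac{67}{183} + 47554 = \frac{8702449}{183}$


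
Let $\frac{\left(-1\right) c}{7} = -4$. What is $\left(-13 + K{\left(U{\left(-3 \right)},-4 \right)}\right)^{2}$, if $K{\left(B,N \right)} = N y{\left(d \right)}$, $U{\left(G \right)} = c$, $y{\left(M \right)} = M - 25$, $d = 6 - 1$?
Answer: $4489$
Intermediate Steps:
$d = 5$ ($d = 6 - 1 = 5$)
$c = 28$ ($c = \left(-7\right) \left(-4\right) = 28$)
$y{\left(M \right)} = -25 + M$ ($y{\left(M \right)} = M - 25 = -25 + M$)
$U{\left(G \right)} = 28$
$K{\left(B,N \right)} = - 20 N$ ($K{\left(B,N \right)} = N \left(-25 + 5\right) = N \left(-20\right) = - 20 N$)
$\left(-13 + K{\left(U{\left(-3 \right)},-4 \right)}\right)^{2} = \left(-13 - -80\right)^{2} = \left(-13 + 80\right)^{2} = 67^{2} = 4489$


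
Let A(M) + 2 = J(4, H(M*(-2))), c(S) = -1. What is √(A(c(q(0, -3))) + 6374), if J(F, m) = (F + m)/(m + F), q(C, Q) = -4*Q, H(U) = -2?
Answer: √6373 ≈ 79.831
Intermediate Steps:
J(F, m) = 1 (J(F, m) = (F + m)/(F + m) = 1)
A(M) = -1 (A(M) = -2 + 1 = -1)
√(A(c(q(0, -3))) + 6374) = √(-1 + 6374) = √6373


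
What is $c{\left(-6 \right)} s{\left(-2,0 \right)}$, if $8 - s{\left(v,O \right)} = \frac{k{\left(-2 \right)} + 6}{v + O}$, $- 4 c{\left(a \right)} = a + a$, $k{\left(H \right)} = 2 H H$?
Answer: $45$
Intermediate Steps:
$k{\left(H \right)} = 2 H^{2}$
$c{\left(a \right)} = - \frac{a}{2}$ ($c{\left(a \right)} = - \frac{a + a}{4} = - \frac{2 a}{4} = - \frac{a}{2}$)
$s{\left(v,O \right)} = 8 - \frac{14}{O + v}$ ($s{\left(v,O \right)} = 8 - \frac{2 \left(-2\right)^{2} + 6}{v + O} = 8 - \frac{2 \cdot 4 + 6}{O + v} = 8 - \frac{8 + 6}{O + v} = 8 - \frac{14}{O + v}$)
$c{\left(-6 \right)} s{\left(-2,0 \right)} = \left(- \frac{1}{2}\right) \left(-6\right) \frac{2 \left(-7 + 4 \cdot 0 + 4 \left(-2\right)\right)}{0 - 2} = 3 \frac{2 \left(-7 + 0 - 8\right)}{-2} = 3 \cdot 2 \left(- \frac{1}{2}\right) \left(-15\right) = 3 \cdot 15 = 45$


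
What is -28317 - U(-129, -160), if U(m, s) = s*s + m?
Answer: -53788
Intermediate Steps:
U(m, s) = m + s**2 (U(m, s) = s**2 + m = m + s**2)
-28317 - U(-129, -160) = -28317 - (-129 + (-160)**2) = -28317 - (-129 + 25600) = -28317 - 1*25471 = -28317 - 25471 = -53788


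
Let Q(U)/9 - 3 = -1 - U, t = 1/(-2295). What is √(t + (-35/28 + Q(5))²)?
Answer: √7472733945/3060 ≈ 28.250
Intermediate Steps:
t = -1/2295 ≈ -0.00043573
Q(U) = 18 - 9*U (Q(U) = 27 + 9*(-1 - U) = 27 + (-9 - 9*U) = 18 - 9*U)
√(t + (-35/28 + Q(5))²) = √(-1/2295 + (-35/28 + (18 - 9*5))²) = √(-1/2295 + (-35*1/28 + (18 - 45))²) = √(-1/2295 + (-5/4 - 27)²) = √(-1/2295 + (-113/4)²) = √(-1/2295 + 12769/16) = √(29304839/36720) = √7472733945/3060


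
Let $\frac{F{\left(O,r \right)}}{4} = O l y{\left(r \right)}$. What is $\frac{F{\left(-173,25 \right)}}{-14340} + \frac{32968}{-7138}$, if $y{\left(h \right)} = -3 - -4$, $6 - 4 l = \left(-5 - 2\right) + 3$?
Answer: $- \frac{23020619}{5117946} \approx -4.498$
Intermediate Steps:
$l = \frac{5}{2}$ ($l = \frac{3}{2} - \frac{\left(-5 - 2\right) + 3}{4} = \frac{3}{2} - \frac{-7 + 3}{4} = \frac{3}{2} - -1 = \frac{3}{2} + 1 = \frac{5}{2} \approx 2.5$)
$y{\left(h \right)} = 1$ ($y{\left(h \right)} = -3 + 4 = 1$)
$F{\left(O,r \right)} = 10 O$ ($F{\left(O,r \right)} = 4 O \frac{5}{2} \cdot 1 = 4 \frac{5 O}{2} \cdot 1 = 4 \frac{5 O}{2} = 10 O$)
$\frac{F{\left(-173,25 \right)}}{-14340} + \frac{32968}{-7138} = \frac{10 \left(-173\right)}{-14340} + \frac{32968}{-7138} = \left(-1730\right) \left(- \frac{1}{14340}\right) + 32968 \left(- \frac{1}{7138}\right) = \frac{173}{1434} - \frac{16484}{3569} = - \frac{23020619}{5117946}$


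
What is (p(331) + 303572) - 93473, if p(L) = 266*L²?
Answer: 29353325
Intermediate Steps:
(p(331) + 303572) - 93473 = (266*331² + 303572) - 93473 = (266*109561 + 303572) - 93473 = (29143226 + 303572) - 93473 = 29446798 - 93473 = 29353325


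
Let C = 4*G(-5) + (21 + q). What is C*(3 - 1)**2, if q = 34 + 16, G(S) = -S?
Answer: 364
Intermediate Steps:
q = 50
C = 91 (C = 4*(-1*(-5)) + (21 + 50) = 4*5 + 71 = 20 + 71 = 91)
C*(3 - 1)**2 = 91*(3 - 1)**2 = 91*2**2 = 91*4 = 364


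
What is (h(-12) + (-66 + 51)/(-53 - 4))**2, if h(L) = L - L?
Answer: 25/361 ≈ 0.069252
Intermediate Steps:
h(L) = 0
(h(-12) + (-66 + 51)/(-53 - 4))**2 = (0 + (-66 + 51)/(-53 - 4))**2 = (0 - 15/(-57))**2 = (0 - 15*(-1/57))**2 = (0 + 5/19)**2 = (5/19)**2 = 25/361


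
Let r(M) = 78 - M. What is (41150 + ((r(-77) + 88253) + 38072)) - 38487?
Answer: 129143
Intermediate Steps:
(41150 + ((r(-77) + 88253) + 38072)) - 38487 = (41150 + (((78 - 1*(-77)) + 88253) + 38072)) - 38487 = (41150 + (((78 + 77) + 88253) + 38072)) - 38487 = (41150 + ((155 + 88253) + 38072)) - 38487 = (41150 + (88408 + 38072)) - 38487 = (41150 + 126480) - 38487 = 167630 - 38487 = 129143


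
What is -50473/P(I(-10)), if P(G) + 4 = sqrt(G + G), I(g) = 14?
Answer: -50473/3 - 50473*sqrt(7)/6 ≈ -39081.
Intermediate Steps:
P(G) = -4 + sqrt(2)*sqrt(G) (P(G) = -4 + sqrt(G + G) = -4 + sqrt(2*G) = -4 + sqrt(2)*sqrt(G))
-50473/P(I(-10)) = -50473/(-4 + sqrt(2)*sqrt(14)) = -50473/(-4 + 2*sqrt(7))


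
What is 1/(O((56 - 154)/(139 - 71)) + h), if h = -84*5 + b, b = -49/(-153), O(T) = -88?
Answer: -153/77675 ≈ -0.0019697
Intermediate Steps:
b = 49/153 (b = -49*(-1/153) = 49/153 ≈ 0.32026)
h = -64211/153 (h = -84*5 + 49/153 = -420 + 49/153 = -64211/153 ≈ -419.68)
1/(O((56 - 154)/(139 - 71)) + h) = 1/(-88 - 64211/153) = 1/(-77675/153) = -153/77675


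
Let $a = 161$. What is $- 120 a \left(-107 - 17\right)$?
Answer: $2395680$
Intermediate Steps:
$- 120 a \left(-107 - 17\right) = \left(-120\right) 161 \left(-107 - 17\right) = - 19320 \left(-107 - 17\right) = \left(-19320\right) \left(-124\right) = 2395680$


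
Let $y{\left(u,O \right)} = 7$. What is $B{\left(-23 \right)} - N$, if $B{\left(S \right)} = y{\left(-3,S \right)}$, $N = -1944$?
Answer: $1951$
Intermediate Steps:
$B{\left(S \right)} = 7$
$B{\left(-23 \right)} - N = 7 - -1944 = 7 + 1944 = 1951$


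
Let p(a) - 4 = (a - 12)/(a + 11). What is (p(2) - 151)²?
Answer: 3690241/169 ≈ 21836.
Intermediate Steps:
p(a) = 4 + (-12 + a)/(11 + a) (p(a) = 4 + (a - 12)/(a + 11) = 4 + (-12 + a)/(11 + a))
(p(2) - 151)² = ((32 + 5*2)/(11 + 2) - 151)² = ((32 + 10)/13 - 151)² = ((1/13)*42 - 151)² = (42/13 - 151)² = (-1921/13)² = 3690241/169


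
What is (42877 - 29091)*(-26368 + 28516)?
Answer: 29612328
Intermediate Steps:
(42877 - 29091)*(-26368 + 28516) = 13786*2148 = 29612328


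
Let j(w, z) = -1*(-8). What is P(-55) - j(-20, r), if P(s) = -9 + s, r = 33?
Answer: -72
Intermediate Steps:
j(w, z) = 8
P(-55) - j(-20, r) = (-9 - 55) - 1*8 = -64 - 8 = -72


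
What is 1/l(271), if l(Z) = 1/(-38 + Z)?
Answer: 233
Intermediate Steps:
1/l(271) = 1/(1/(-38 + 271)) = 1/(1/233) = 233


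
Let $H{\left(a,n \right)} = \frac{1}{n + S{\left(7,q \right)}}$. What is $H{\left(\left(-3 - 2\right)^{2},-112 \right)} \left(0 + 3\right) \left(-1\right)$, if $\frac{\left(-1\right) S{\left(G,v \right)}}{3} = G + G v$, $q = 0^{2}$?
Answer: $\frac{3}{133} \approx 0.022556$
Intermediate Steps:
$q = 0$
$S{\left(G,v \right)} = - 3 G - 3 G v$ ($S{\left(G,v \right)} = - 3 \left(G + G v\right) = - 3 G - 3 G v$)
$H{\left(a,n \right)} = \frac{1}{-21 + n}$ ($H{\left(a,n \right)} = \frac{1}{n - 21 \left(1 + 0\right)} = \frac{1}{n - 21 \cdot 1} = \frac{1}{n - 21} = \frac{1}{-21 + n}$)
$H{\left(\left(-3 - 2\right)^{2},-112 \right)} \left(0 + 3\right) \left(-1\right) = \frac{\left(0 + 3\right) \left(-1\right)}{-21 - 112} = \frac{3 \left(-1\right)}{-133} = \left(- \frac{1}{133}\right) \left(-3\right) = \frac{3}{133}$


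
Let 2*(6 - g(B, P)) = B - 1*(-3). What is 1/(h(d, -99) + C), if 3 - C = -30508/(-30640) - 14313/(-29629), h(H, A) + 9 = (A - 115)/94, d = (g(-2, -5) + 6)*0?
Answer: -10667032580/104060760721 ≈ -0.10251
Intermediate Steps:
g(B, P) = 9/2 - B/2 (g(B, P) = 6 - (B - 1*(-3))/2 = 6 - (B + 3)/2 = 6 - (3 + B)/2 = 6 + (-3/2 - B/2) = 9/2 - B/2)
d = 0 (d = ((9/2 - 1/2*(-2)) + 6)*0 = ((9/2 + 1) + 6)*0 = (11/2 + 6)*0 = (23/2)*0 = 0)
h(H, A) = -961/94 + A/94 (h(H, A) = -9 + (A - 115)/94 = -9 + (-115 + A)*(1/94) = -9 + (-115/94 + A/94) = -961/94 + A/94)
C = 345256457/226958140 (C = 3 - (-30508/(-30640) - 14313/(-29629)) = 3 - (-30508*(-1/30640) - 14313*(-1/29629)) = 3 - (7627/7660 + 14313/29629) = 3 - 1*335617963/226958140 = 3 - 335617963/226958140 = 345256457/226958140 ≈ 1.5212)
1/(h(d, -99) + C) = 1/((-961/94 + (1/94)*(-99)) + 345256457/226958140) = 1/((-961/94 - 99/94) + 345256457/226958140) = 1/(-530/47 + 345256457/226958140) = 1/(-104060760721/10667032580) = -10667032580/104060760721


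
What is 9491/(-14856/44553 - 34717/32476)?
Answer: -4577519512316/676403319 ≈ -6767.4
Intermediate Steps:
9491/(-14856/44553 - 34717/32476) = 9491/(-14856*1/44553 - 34717*1/32476) = 9491/(-4952/14851 - 34717/32476) = 9491/(-676403319/482301076) = 9491*(-482301076/676403319) = -4577519512316/676403319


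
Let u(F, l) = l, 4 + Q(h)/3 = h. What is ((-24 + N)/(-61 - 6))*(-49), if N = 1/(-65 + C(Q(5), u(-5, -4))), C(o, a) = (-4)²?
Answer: -1177/67 ≈ -17.567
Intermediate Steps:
Q(h) = -12 + 3*h
C(o, a) = 16
N = -1/49 (N = 1/(-65 + 16) = 1/(-49) = -1/49 ≈ -0.020408)
((-24 + N)/(-61 - 6))*(-49) = ((-24 - 1/49)/(-61 - 6))*(-49) = -1177/49/(-67)*(-49) = -1177/49*(-1/67)*(-49) = (1177/3283)*(-49) = -1177/67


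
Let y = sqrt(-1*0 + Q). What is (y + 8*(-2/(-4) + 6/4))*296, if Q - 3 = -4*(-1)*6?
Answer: 4736 + 888*sqrt(3) ≈ 6274.1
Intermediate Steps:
Q = 27 (Q = 3 - 4*(-1)*6 = 3 + 4*6 = 3 + 24 = 27)
y = 3*sqrt(3) (y = sqrt(-1*0 + 27) = sqrt(0 + 27) = sqrt(27) = 3*sqrt(3) ≈ 5.1962)
(y + 8*(-2/(-4) + 6/4))*296 = (3*sqrt(3) + 8*(-2/(-4) + 6/4))*296 = (3*sqrt(3) + 8*(-2*(-1/4) + 6*(1/4)))*296 = (3*sqrt(3) + 8*(1/2 + 3/2))*296 = (3*sqrt(3) + 8*2)*296 = (3*sqrt(3) + 16)*296 = (16 + 3*sqrt(3))*296 = 4736 + 888*sqrt(3)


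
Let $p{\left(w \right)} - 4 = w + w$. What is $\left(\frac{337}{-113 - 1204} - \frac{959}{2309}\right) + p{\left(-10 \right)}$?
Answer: $- \frac{50696384}{3040953} \approx -16.671$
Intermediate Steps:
$p{\left(w \right)} = 4 + 2 w$ ($p{\left(w \right)} = 4 + \left(w + w\right) = 4 + 2 w$)
$\left(\frac{337}{-113 - 1204} - \frac{959}{2309}\right) + p{\left(-10 \right)} = \left(\frac{337}{-113 - 1204} - \frac{959}{2309}\right) + \left(4 + 2 \left(-10\right)\right) = \left(\frac{337}{-1317} - \frac{959}{2309}\right) + \left(4 - 20\right) = \left(337 \left(- \frac{1}{1317}\right) - \frac{959}{2309}\right) - 16 = \left(- \frac{337}{1317} - \frac{959}{2309}\right) - 16 = - \frac{2041136}{3040953} - 16 = - \frac{50696384}{3040953}$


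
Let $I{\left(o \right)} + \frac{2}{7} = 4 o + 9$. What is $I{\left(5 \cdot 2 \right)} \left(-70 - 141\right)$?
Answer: $- \frac{71951}{7} \approx -10279.0$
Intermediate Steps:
$I{\left(o \right)} = \frac{61}{7} + 4 o$ ($I{\left(o \right)} = - \frac{2}{7} + \left(4 o + 9\right) = - \frac{2}{7} + \left(9 + 4 o\right) = \frac{61}{7} + 4 o$)
$I{\left(5 \cdot 2 \right)} \left(-70 - 141\right) = \left(\frac{61}{7} + 4 \cdot 5 \cdot 2\right) \left(-70 - 141\right) = \left(\frac{61}{7} + 4 \cdot 10\right) \left(-211\right) = \left(\frac{61}{7} + 40\right) \left(-211\right) = \frac{341}{7} \left(-211\right) = - \frac{71951}{7}$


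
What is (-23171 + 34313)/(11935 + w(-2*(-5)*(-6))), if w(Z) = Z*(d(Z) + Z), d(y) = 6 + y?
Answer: 11142/18775 ≈ 0.59345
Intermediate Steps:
w(Z) = Z*(6 + 2*Z) (w(Z) = Z*((6 + Z) + Z) = Z*(6 + 2*Z))
(-23171 + 34313)/(11935 + w(-2*(-5)*(-6))) = (-23171 + 34313)/(11935 + 2*(-2*(-5)*(-6))*(3 - 2*(-5)*(-6))) = 11142/(11935 + 2*(10*(-6))*(3 + 10*(-6))) = 11142/(11935 + 2*(-60)*(3 - 60)) = 11142/(11935 + 2*(-60)*(-57)) = 11142/(11935 + 6840) = 11142/18775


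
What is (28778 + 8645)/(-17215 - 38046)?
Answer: -37423/55261 ≈ -0.67720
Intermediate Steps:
(28778 + 8645)/(-17215 - 38046) = 37423/(-55261) = 37423*(-1/55261) = -37423/55261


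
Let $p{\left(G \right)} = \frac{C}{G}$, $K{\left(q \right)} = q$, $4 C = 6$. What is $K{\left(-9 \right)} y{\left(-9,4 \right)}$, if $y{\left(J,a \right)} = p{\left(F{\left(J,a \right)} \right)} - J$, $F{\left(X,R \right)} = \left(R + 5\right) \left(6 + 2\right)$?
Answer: $- \frac{1299}{16} \approx -81.188$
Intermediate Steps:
$C = \frac{3}{2}$ ($C = \frac{1}{4} \cdot 6 = \frac{3}{2} \approx 1.5$)
$F{\left(X,R \right)} = 40 + 8 R$ ($F{\left(X,R \right)} = \left(5 + R\right) 8 = 40 + 8 R$)
$p{\left(G \right)} = \frac{3}{2 G}$
$y{\left(J,a \right)} = - J + \frac{3}{2 \left(40 + 8 a\right)}$ ($y{\left(J,a \right)} = \frac{3}{2 \left(40 + 8 a\right)} - J = - J + \frac{3}{2 \left(40 + 8 a\right)}$)
$K{\left(-9 \right)} y{\left(-9,4 \right)} = - 9 \frac{\frac{3}{16} - - 9 \left(5 + 4\right)}{5 + 4} = - 9 \frac{\frac{3}{16} - \left(-9\right) 9}{9} = - 9 \frac{\frac{3}{16} + 81}{9} = - 9 \cdot \frac{1}{9} \cdot \frac{1299}{16} = \left(-9\right) \frac{433}{48} = - \frac{1299}{16}$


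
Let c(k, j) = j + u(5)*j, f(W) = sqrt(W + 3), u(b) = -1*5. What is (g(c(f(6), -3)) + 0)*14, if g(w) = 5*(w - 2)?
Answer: 700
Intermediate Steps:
u(b) = -5
f(W) = sqrt(3 + W)
c(k, j) = -4*j (c(k, j) = j - 5*j = -4*j)
g(w) = -10 + 5*w (g(w) = 5*(-2 + w) = -10 + 5*w)
(g(c(f(6), -3)) + 0)*14 = ((-10 + 5*(-4*(-3))) + 0)*14 = ((-10 + 5*12) + 0)*14 = ((-10 + 60) + 0)*14 = (50 + 0)*14 = 50*14 = 700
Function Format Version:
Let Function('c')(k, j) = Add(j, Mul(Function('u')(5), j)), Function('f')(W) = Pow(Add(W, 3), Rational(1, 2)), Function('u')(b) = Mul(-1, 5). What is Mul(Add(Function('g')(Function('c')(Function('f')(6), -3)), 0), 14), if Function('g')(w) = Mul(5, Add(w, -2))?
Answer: 700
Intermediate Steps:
Function('u')(b) = -5
Function('f')(W) = Pow(Add(3, W), Rational(1, 2))
Function('c')(k, j) = Mul(-4, j) (Function('c')(k, j) = Add(j, Mul(-5, j)) = Mul(-4, j))
Function('g')(w) = Add(-10, Mul(5, w)) (Function('g')(w) = Mul(5, Add(-2, w)) = Add(-10, Mul(5, w)))
Mul(Add(Function('g')(Function('c')(Function('f')(6), -3)), 0), 14) = Mul(Add(Add(-10, Mul(5, Mul(-4, -3))), 0), 14) = Mul(Add(Add(-10, Mul(5, 12)), 0), 14) = Mul(Add(Add(-10, 60), 0), 14) = Mul(Add(50, 0), 14) = Mul(50, 14) = 700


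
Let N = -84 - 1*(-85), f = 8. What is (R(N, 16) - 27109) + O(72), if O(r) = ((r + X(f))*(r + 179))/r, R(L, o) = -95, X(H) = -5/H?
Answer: -15526183/576 ≈ -26955.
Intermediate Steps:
N = 1 (N = -84 + 85 = 1)
O(r) = (179 + r)*(-5/8 + r)/r (O(r) = ((r - 5/8)*(r + 179))/r = ((r - 5*⅛)*(179 + r))/r = ((r - 5/8)*(179 + r))/r = ((-5/8 + r)*(179 + r))/r = ((179 + r)*(-5/8 + r))/r = (179 + r)*(-5/8 + r)/r)
(R(N, 16) - 27109) + O(72) = (-95 - 27109) + (1427/8 + 72 - 895/8/72) = -27204 + (1427/8 + 72 - 895/8*1/72) = -27204 + (1427/8 + 72 - 895/576) = -27204 + 143321/576 = -15526183/576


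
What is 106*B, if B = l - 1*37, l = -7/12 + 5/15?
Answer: -7897/2 ≈ -3948.5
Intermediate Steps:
l = -1/4 (l = -7*1/12 + 5*(1/15) = -7/12 + 1/3 = -1/4 ≈ -0.25000)
B = -149/4 (B = -1/4 - 1*37 = -1/4 - 37 = -149/4 ≈ -37.250)
106*B = 106*(-149/4) = -7897/2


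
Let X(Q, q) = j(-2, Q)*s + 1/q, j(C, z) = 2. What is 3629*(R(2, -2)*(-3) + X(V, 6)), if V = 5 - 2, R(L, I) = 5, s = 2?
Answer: -235885/6 ≈ -39314.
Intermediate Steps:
V = 3
X(Q, q) = 4 + 1/q (X(Q, q) = 2*2 + 1/q = 4 + 1/q)
3629*(R(2, -2)*(-3) + X(V, 6)) = 3629*(5*(-3) + (4 + 1/6)) = 3629*(-15 + (4 + ⅙)) = 3629*(-15 + 25/6) = 3629*(-65/6) = -235885/6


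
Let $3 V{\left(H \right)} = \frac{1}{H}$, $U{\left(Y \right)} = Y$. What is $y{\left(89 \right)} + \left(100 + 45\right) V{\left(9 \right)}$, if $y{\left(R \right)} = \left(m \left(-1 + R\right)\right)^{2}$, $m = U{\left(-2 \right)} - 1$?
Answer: $\frac{1881937}{27} \approx 69701.0$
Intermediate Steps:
$m = -3$ ($m = -2 - 1 = -3$)
$V{\left(H \right)} = \frac{1}{3 H}$
$y{\left(R \right)} = \left(3 - 3 R\right)^{2}$ ($y{\left(R \right)} = \left(- 3 \left(-1 + R\right)\right)^{2} = \left(3 - 3 R\right)^{2}$)
$y{\left(89 \right)} + \left(100 + 45\right) V{\left(9 \right)} = 9 \left(-1 + 89\right)^{2} + \left(100 + 45\right) \frac{1}{3 \cdot 9} = 9 \cdot 88^{2} + 145 \cdot \frac{1}{3} \cdot \frac{1}{9} = 9 \cdot 7744 + 145 \cdot \frac{1}{27} = 69696 + \frac{145}{27} = \frac{1881937}{27}$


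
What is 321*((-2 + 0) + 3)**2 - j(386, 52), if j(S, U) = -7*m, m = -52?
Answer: -43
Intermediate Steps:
j(S, U) = 364 (j(S, U) = -7*(-52) = 364)
321*((-2 + 0) + 3)**2 - j(386, 52) = 321*((-2 + 0) + 3)**2 - 1*364 = 321*(-2 + 3)**2 - 364 = 321*1**2 - 364 = 321*1 - 364 = 321 - 364 = -43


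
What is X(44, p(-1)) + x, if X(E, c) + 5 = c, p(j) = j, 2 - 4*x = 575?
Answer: -597/4 ≈ -149.25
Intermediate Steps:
x = -573/4 (x = 1/2 - 1/4*575 = 1/2 - 575/4 = -573/4 ≈ -143.25)
X(E, c) = -5 + c
X(44, p(-1)) + x = (-5 - 1) - 573/4 = -6 - 573/4 = -597/4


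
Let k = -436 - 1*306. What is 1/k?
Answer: -1/742 ≈ -0.0013477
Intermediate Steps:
k = -742 (k = -436 - 306 = -742)
1/k = 1/(-742) = -1/742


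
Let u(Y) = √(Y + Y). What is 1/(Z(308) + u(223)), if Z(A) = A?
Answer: 154/47209 - √446/94418 ≈ 0.0030384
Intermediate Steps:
u(Y) = √2*√Y (u(Y) = √(2*Y) = √2*√Y)
1/(Z(308) + u(223)) = 1/(308 + √2*√223) = 1/(308 + √446)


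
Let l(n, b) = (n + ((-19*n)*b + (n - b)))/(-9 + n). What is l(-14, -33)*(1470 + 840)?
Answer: 20265630/23 ≈ 8.8111e+5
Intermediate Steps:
l(n, b) = (-b + 2*n - 19*b*n)/(-9 + n) (l(n, b) = (n + (-19*b*n + (n - b)))/(-9 + n) = (n + (n - b - 19*b*n))/(-9 + n) = (-b + 2*n - 19*b*n)/(-9 + n))
l(-14, -33)*(1470 + 840) = ((-1*(-33) + 2*(-14) - 19*(-33)*(-14))/(-9 - 14))*(1470 + 840) = ((33 - 28 - 8778)/(-23))*2310 = -1/23*(-8773)*2310 = (8773/23)*2310 = 20265630/23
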